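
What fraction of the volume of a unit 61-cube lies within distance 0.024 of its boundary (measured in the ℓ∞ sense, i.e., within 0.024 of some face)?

Shell fraction = 1 - (1-0.048)^61 ≈ 0.950243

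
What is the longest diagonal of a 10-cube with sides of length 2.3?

d = √(2.3² + 2.3² + ... + 2.3²) [10 terms] = √(10·2.3²) = 2.3√10 ≈ 7.27324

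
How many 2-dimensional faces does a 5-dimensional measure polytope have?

An n-cube has C(n,k)·2^(n-k) k-faces. Here C(5,2)·2^3 = 10·8 = 80.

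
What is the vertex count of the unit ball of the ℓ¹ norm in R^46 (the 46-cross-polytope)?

The vertices are ±e_1, ..., ±e_46, so there are 2·46 = 92.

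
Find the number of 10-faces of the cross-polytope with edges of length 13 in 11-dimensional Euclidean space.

Each 10-face is the convex hull of 11 vertices, one chosen as ±e_i from each of 11 distinct axes: 2^11·C(11,11) = 2048.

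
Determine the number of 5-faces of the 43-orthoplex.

Number of 5-faces = 2^(5+1) · C(43,5+1) = 64 · 6096454 = 390173056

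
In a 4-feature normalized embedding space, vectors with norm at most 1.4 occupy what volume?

V_4(1.4) = π^(4/2) · (1.4)^4 / Γ(4/2 + 1) ≈ 18.9575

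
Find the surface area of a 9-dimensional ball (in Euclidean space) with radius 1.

|∂B_9(1)| = 32·π^4/105 ≈ 29.6866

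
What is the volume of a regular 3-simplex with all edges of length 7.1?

Volume = (√2/12) · 7.1³ = 42.1802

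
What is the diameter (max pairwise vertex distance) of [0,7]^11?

The space diagonal of an n-cube of side s is s√n. Here 7·√11 ≈ 23.2164.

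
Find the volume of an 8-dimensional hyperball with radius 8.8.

Volume = π^{8/2}·(8.8)^8/Γ(5) ≈ 1.45965e+08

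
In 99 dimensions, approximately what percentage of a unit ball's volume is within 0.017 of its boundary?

1 - (1-0.017)^99 ≈ 0.816854 ≈ 81.69%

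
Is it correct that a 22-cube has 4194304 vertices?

True. The 22-cube has 2^22 = 4194304 vertices.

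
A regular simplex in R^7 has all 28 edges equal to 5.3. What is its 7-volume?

Volume = 5.3^7 · √(8/2^7) / 7! ≈ 5.82694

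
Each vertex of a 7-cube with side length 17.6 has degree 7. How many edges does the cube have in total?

Each of the 2^7 = 128 vertices has degree 7; total edges = 7·2^7/2 = 448.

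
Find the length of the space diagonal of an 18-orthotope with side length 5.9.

||(5.9,5.9,...,5.9)|| = √(18)·5.9 ≈ 25.0316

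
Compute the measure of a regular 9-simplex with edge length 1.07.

Volume = 1.07^9 · √(10/2^9) / 9! ≈ 7.08037e-07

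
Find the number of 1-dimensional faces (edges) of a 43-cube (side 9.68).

Each of the 2^43 = 8796093022208 vertices has degree 43; total edges = 43·2^43/2 = 189115999977472.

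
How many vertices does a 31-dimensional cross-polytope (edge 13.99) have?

The 31-dimensional cross-polytope has 2n = 2·31 = 62 vertices.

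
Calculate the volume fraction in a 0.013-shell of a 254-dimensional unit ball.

Shell fraction = 1 - (1-0.013)^254 ≈ 0.963979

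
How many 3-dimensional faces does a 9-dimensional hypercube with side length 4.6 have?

Number of 3-faces = C(9,3) · 2^(9-3) = 84 · 64 = 5376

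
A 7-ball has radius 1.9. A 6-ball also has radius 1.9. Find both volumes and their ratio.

V_7(1.9) ≈ 422.333. V_6(1.9) ≈ 243.12. Ratio V_7/V_6 ≈ 1.737.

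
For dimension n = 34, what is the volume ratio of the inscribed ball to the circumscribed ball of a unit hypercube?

V_in / V_out = (r_in/r_out)^34 = (1/√34)^34 = 34^(-34/2) ≈ 9.22271e-27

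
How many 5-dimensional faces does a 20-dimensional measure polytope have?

Choose 5 of 20 axes to span the face (C(20,5) = 15504 ways), then fix each of the remaining 15 coordinates at one of its two extreme values (2^15 = 32768 ways): 15504·32768 = 508035072.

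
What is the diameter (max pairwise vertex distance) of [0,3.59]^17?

Diagonal = √17 · 3.59 ≈ 14.8019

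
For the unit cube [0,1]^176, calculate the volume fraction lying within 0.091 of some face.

The inner cube has side 1-2·0.091 = 0.818 and volume (0.818)^176 ≈ 4.411e-16, so the shell holds 1 - 4.411e-16 of the volume.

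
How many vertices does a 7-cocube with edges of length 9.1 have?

f_0(7-orthoplex) = 2^1 · (7 choose 1) = 14.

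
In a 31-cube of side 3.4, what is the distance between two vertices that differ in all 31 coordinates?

||(3.4,3.4,...,3.4)|| = √(31)·3.4 ≈ 18.9304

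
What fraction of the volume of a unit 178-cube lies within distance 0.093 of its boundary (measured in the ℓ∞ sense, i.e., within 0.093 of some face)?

Shell fraction = 1 - (1-0.186)^178 ≈ 1 - 1.234e-16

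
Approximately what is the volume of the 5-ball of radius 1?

V_5(1) = π^(5/2) · (1)^5 / Γ(5/2 + 1) = 8·π^2/15 ≈ 5.26379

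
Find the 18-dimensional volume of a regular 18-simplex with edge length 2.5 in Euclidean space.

V_18 = √(19) · 2.5^18 / (18! · 2^(18/2)) ≈ 1.93502e-11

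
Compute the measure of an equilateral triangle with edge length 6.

Area = (√3/4) · 6² = 15.5885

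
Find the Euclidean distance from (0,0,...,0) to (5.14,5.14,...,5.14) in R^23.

Diagonal = √23 · 5.14 ≈ 24.6506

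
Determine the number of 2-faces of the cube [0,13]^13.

An n-cube has C(n,k)·2^(n-k) k-faces. Here C(13,2)·2^11 = 78·2048 = 159744.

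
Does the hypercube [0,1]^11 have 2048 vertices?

True. The 11-cube has 2^11 = 2048 vertices.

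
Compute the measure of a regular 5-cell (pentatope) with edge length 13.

Volume = 13^4 · √(5/2^4) / 4! ≈ 665.254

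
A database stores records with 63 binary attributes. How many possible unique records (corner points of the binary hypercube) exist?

The 63-cube has 2^63 = 9223372036854775808 vertices.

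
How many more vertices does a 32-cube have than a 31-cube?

The 32-cube has 2^32 = 4294967296 vertices. The 31-cube has 2^31 = 2147483648 vertices. Difference: 4294967296 - 2147483648 = 2147483648.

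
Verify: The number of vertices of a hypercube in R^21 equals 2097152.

True. The 21-cube has 2^21 = 2097152 vertices.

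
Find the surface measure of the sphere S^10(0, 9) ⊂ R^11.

|∂B_11(9)| = 8264970432·π^5/35 ≈ 7.22641e+10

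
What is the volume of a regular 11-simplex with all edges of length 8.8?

V = (8.8^11 / 11!) · √((11+1) / 2^11) ≈ 46.998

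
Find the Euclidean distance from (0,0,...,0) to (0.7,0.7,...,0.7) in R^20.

d = √(0.7² + 0.7² + ... + 0.7²) [20 terms] = √(20·0.7²) = 0.7√20 ≈ 3.1305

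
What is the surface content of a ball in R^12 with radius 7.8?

S_12(7.8) = 2·π^(12/2)·(7.8)^11 / Γ(12/2) ≈ 1.04181e+11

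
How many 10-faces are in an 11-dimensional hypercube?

Number of 10-faces = C(11,10) · 2^(11-10) = 11 · 2 = 22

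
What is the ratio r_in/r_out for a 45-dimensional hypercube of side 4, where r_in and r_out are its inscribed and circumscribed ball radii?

Ratio = (s/2)/(s√45/2) = 45^(-1/2) ≈ 0.149071.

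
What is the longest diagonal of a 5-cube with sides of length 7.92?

||(7.92,7.92,...,7.92)|| = √(5)·7.92 ≈ 17.7097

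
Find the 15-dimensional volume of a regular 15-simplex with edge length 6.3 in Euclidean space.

V = (6.3^15 / 15!) · √((15+1) / 2^15) ≈ 0.0165175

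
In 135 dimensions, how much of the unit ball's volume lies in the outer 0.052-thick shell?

Shell fraction = 1 - (1-0.052)^135 ≈ 0.99926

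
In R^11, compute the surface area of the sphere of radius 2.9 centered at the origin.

S = n·V_n(r)/r = 11·V_11(2.9)/2.9 (volume-to-surface relation), giving 871922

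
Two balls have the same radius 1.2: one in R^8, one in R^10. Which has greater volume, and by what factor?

V_8(1.2) ≈ 17.4517, V_10(1.2) ≈ 15.7899. The 8-ball is larger by a factor of 1.105.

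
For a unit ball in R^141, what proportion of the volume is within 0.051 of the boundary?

Shell fraction = 1 - (1-0.051)^141 ≈ 0.999377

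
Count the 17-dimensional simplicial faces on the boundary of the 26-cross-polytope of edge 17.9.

An n-cross-polytope has 2^(k+1)·C(n,k+1) k-faces. Here 2^18·C(26,18) = 262144·1562275 = 409541017600.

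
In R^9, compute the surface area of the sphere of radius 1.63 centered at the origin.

S_9(1.63) = 2·π^(9/2)·(1.63)^8 / Γ(9/2) ≈ 1479.32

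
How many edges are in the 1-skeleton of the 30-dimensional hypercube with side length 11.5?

An n-cube has n·2^(n-1) edges. With n = 30: 30·536870912 = 16106127360.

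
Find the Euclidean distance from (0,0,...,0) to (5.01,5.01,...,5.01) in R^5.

d = √(5.01² + 5.01² + ... + 5.01²) [5 terms] = √(5·5.01²) = 5.01√5 ≈ 11.2027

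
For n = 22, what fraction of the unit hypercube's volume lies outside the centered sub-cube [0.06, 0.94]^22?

Shell fraction = 1 - (1-0.12)^22 ≈ 0.939935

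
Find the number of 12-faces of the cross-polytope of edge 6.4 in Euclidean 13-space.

Each 12-face is the convex hull of 13 vertices, one chosen as ±e_i from each of 13 distinct axes: 2^13·C(13,13) = 8192.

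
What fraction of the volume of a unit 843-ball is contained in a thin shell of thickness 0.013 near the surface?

V(inner)/V(outer) = ((1-0.013)/1)^843 ≈ 1.619e-05, so the shell fraction is 0.999984.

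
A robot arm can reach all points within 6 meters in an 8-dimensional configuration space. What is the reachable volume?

Volume = π^{8/2}·(6)^8/Γ(5) = 69984·π^4 ≈ 6.81708e+06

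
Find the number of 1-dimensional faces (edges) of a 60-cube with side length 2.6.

Number of 1-faces = C(60,1)·2^(60-1) = 60·576460752303423488 = 34587645138205409280.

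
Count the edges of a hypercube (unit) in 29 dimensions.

Each of the 2^29 = 536870912 vertices has degree 29; total edges = 29·2^29/2 = 7784628224.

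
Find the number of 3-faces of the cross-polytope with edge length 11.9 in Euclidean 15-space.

Each 3-face is the convex hull of 4 vertices, one chosen as ±e_i from each of 4 distinct axes: 2^4·C(15,4) = 21840.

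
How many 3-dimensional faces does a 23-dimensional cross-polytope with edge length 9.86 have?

Number of 3-faces = 2^(3+1) · C(23,3+1) = 16 · 8855 = 141680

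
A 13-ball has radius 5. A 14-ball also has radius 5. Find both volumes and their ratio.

V_13(5) ≈ 1.11161e+09. V_14(5) ≈ 3.65762e+09. Ratio V_13/V_14 ≈ 0.3039.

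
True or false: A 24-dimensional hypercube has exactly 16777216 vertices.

True. The 24-cube has 2^24 = 16777216 vertices.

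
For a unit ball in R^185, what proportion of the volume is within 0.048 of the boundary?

1 - (1-0.048)^185 ≈ 0.999888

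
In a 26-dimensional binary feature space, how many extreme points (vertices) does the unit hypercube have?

The 26-cube has 2^26 = 67108864 vertices.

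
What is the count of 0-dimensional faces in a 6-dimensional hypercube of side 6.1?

Choose 0 of 6 axes to span the face (C(6,0) = 1 way), then fix each of the remaining 6 coordinates at one of its two extreme values (2^6 = 64 ways): 1·64 = 64.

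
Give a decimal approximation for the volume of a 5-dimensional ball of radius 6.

V_5(6) = π^(5/2) · (6)^5 / Γ(5/2 + 1) = 20736·π^2/5 ≈ 40931.2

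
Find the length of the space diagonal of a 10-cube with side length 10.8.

||(10.8,10.8,...,10.8)|| = √(10)·10.8 ≈ 34.1526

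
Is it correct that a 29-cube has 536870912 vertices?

True. The 29-cube has 2^29 = 536870912 vertices.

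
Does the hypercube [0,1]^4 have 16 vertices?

True. The 4-cube has 2^4 = 16 vertices.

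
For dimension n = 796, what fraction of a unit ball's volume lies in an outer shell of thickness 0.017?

1 - (1-0.017)^796 ≈ 0.999998818 ≈ 99.999882%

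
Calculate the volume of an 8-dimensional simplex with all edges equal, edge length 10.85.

Volume = 10.85^8 · √(9/2^8) / 8! ≈ 893.138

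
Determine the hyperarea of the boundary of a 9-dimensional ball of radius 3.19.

The surface area of an n-ball is 2π^(n/2) r^(n-1) / Γ(n/2). For n=9, r=3.19: 318336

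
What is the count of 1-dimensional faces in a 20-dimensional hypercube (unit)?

An n-cube has C(n,k)·2^(n-k) k-faces. Here C(20,1)·2^19 = 20·524288 = 10485760.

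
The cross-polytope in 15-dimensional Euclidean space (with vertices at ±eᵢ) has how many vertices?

The vertices are ±e_1, ..., ±e_15, so there are 2·15 = 30.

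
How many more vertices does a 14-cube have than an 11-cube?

The 14-cube has 2^14 = 16384 vertices. The 11-cube has 2^11 = 2048 vertices. Difference: 16384 - 2048 = 14336.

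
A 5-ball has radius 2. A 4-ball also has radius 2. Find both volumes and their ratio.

V_5(2) ≈ 168.441. V_4(2) ≈ 78.9568. Ratio V_5/V_4 ≈ 2.133.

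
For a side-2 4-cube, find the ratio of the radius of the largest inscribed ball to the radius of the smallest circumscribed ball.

r_in = 2/2 (half the side); r_out = 2√4/2 (half the diagonal). Ratio = 1/√4 ≈ 0.5.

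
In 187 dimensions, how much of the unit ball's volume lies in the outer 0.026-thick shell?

1 - (1-0.026)^187 ≈ 0.992747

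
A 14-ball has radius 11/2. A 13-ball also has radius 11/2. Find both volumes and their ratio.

V_14(5.5) ≈ 1.38898e+10. V_13(5.5) ≈ 3.83757e+09. Ratio V_14/V_13 ≈ 3.619.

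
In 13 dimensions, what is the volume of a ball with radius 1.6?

V_13(1.6) = π^(13/2) · (1.6)^13 / Γ(13/2 + 1) ≈ 410.111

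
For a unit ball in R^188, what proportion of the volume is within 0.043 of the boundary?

Shell fraction = 1 - (1-0.043)^188 ≈ 0.999742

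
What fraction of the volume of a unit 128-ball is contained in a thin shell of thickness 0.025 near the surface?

V(inner)/V(outer) = ((1-0.025)/1)^128 ≈ 0.03914, so the shell fraction is 0.960863.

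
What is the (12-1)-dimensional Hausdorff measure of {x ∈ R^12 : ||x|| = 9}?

S = n·V_n(r)/r = 12·V_12(9)/9 (volume-to-surface relation), giving 10460353203·π^6/20 ≈ 5.02824e+11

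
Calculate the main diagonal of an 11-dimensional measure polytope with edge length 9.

The space diagonal of an n-cube of side s is s√n. Here 9·√11 ≈ 29.8496.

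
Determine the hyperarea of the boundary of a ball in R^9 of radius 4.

The surface area of an n-ball is 2π^(n/2) r^(n-1) / Γ(n/2). For n=9, r=4: 2097152·π^4/105 ≈ 1.94554e+06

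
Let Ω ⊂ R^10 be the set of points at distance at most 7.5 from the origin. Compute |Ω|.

V = 38443359375·π^5/8192 ≈ 1.43609e+09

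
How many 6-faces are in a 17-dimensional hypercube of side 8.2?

Number of 6-faces = C(17,6) · 2^(17-6) = 12376 · 2048 = 25346048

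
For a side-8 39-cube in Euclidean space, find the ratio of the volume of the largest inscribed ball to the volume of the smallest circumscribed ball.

V_in / V_out = (r_in/r_out)^39 = (1/√39)^39 = 39^(-39/2) ≈ 9.42411e-32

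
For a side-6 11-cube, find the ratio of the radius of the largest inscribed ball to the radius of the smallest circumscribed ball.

r_in / r_out = (6/2) / (6√11/2) = 1/√11 ≈ 0.301511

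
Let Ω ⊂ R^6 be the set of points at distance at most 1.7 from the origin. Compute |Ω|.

Volume = π^{6/2}·(1.7)^6/Γ(4) ≈ 124.736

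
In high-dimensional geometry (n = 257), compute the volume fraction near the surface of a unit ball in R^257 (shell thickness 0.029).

1 - (1-0.029)^257 ≈ 0.999481 ≈ 99.95%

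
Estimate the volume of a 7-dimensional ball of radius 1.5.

The n-ball volume is π^(n/2)·r^n/Γ(n/2+1). With n=7, r=1.5: V = 729·π^3/280 ≈ 80.7271.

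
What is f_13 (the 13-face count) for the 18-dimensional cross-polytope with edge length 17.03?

Number of 13-faces = 2^(13+1) · C(18,13+1) = 16384 · 3060 = 50135040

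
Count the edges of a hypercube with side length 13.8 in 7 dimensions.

An n-cube has n·2^(n-1) edges. With n = 7: 7·64 = 448.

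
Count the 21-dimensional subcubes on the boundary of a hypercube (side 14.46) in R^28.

An n-cube has C(n,k)·2^(n-k) k-faces. Here C(28,21)·2^7 = 1184040·128 = 151557120.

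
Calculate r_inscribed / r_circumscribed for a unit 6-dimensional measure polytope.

r_in / r_out = (1/2) / (1√6/2) = 1/√6 ≈ 0.408248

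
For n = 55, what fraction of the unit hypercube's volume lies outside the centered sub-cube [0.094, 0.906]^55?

The inner cube has side 1-2·0.094 = 0.812 and volume (0.812)^55 ≈ 1.061e-05, so the shell holds 0.999989 of the volume.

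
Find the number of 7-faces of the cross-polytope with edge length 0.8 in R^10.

Each 7-face is the convex hull of 8 vertices, one chosen as ±e_i from each of 8 distinct axes: 2^8·C(10,8) = 11520.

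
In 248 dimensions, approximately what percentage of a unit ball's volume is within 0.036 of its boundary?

1 - (1-0.036)^248 ≈ 0.999888 ≈ 99.9888%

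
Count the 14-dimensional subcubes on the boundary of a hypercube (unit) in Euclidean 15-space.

Choose 14 of 15 axes to span the face (C(15,14) = 15 ways), then fix each of the remaining 1 coordinate at one of its two extreme values (2^1 = 2 ways): 15·2 = 30.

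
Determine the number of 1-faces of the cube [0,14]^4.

f_1(4-cube) = (4 choose 1) · 2^3 = 32.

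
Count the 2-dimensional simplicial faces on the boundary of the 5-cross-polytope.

Each 2-face is the convex hull of 3 vertices, one chosen as ±e_i from each of 3 distinct axes: 2^3·C(5,3) = 80.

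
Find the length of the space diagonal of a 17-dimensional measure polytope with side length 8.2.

The space diagonal of an n-cube of side s is s√n. Here 8.2·√17 ≈ 33.8095.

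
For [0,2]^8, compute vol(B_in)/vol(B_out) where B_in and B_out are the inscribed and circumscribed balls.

The radii are 2/2 and 2√8/2, so the volume ratio is (1/√8)^8 = 8^{-8/2} ≈ 0.000244141.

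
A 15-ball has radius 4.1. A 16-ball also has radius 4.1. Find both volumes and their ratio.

V_15(4.1) ≈ 5.93182e+08. V_16(4.1) ≈ 1.50045e+09. Ratio V_15/V_16 ≈ 0.3953.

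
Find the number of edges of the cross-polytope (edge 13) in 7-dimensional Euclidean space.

Each 1-face is the convex hull of 2 vertices, one chosen as ±e_i from each of 2 distinct axes: 2^2·C(7,2) = 84.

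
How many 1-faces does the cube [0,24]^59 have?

The 59-cube has n·2^(n-1) = 59·2^58 = 59·288230376151711744 = 17005592192950992896 edges.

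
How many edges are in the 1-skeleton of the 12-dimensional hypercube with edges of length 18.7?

Number of 1-faces = C(12,1)·2^(12-1) = 12·2048 = 24576.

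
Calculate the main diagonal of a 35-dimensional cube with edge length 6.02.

d = √(6.02² + 6.02² + ... + 6.02²) [35 terms] = √(35·6.02²) = 6.02√35 ≈ 35.6148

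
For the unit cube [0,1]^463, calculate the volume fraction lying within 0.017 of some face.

The inner cube has side 1-2·0.017 = 0.966 and volume (0.966)^463 ≈ 1.108e-07, so the shell holds 0.9999998892 of the volume.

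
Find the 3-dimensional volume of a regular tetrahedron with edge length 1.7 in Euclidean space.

Volume = (√2/12) · 1.7³ = 0.579003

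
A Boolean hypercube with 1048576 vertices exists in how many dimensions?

2^n = 1048576 ⇒ n = log_2(1048576) = 20.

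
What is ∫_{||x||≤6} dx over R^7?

V_7(6) = π^(7/2) · (6)^7 / Γ(7/2 + 1) = 1492992·π^3/35 ≈ 1.32263e+06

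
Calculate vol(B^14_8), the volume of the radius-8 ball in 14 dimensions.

V_14(8) = π^(14/2) · (8)^14 / Γ(14/2 + 1) = 274877906944·π^7/315 ≈ 2.63559e+12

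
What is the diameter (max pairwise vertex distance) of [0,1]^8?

The space diagonal of an n-cube of side s is s√n. Here 1·√8 ≈ 2.82843.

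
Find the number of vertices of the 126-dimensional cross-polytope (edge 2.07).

The 126-dimensional cross-polytope has 2n = 2·126 = 252 vertices.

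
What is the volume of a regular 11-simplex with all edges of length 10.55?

V_11 = √(12) · 10.55^11 / (11! · 2^(11/2)) ≈ 345.579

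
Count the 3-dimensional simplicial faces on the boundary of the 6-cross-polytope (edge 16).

Number of 3-faces = 2^(3+1) · C(6,3+1) = 16 · 15 = 240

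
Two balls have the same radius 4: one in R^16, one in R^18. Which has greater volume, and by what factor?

V_16(4) ≈ 1.01074e+09, V_18(4) ≈ 5.64502e+09. The 18-ball is larger by a factor of 5.585.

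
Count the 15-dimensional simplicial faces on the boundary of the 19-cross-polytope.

An n-cross-polytope has 2^(k+1)·C(n,k+1) k-faces. Here 2^16·C(19,16) = 65536·969 = 63504384.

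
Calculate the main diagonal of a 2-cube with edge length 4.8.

The space diagonal of an n-cube of side s is s√n. Here 4.8·√2 ≈ 6.78823.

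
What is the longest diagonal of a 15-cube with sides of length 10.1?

d = √(10.1² + 10.1² + ... + 10.1²) [15 terms] = √(15·10.1²) = 10.1√15 ≈ 39.1171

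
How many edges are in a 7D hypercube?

f_1(7-cube) = (7 choose 1) · 2^6 = 448.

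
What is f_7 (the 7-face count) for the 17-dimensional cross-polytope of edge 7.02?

Each 7-face is the convex hull of 8 vertices, one chosen as ±e_i from each of 8 distinct axes: 2^8·C(17,8) = 6223360.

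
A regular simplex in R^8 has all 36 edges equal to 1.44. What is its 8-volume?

For a regular n-simplex with edge a, V = (a^n / n!)·√((n+1)/2^n). With a=1.44, n=8: V ≈ 8.59767e-05.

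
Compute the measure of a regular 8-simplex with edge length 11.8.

V = (11.8^8 / 8!) · √((8+1) / 2^8) ≈ 1747.98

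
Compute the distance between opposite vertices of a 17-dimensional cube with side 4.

d = √(4² + 4² + ... + 4²) [17 terms] = √(17·4²) = 4√17 ≈ 16.4924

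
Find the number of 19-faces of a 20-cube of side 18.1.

Choose 19 of 20 axes to span the face (C(20,19) = 20 ways), then fix each of the remaining 1 coordinate at one of its two extreme values (2^1 = 2 ways): 20·2 = 40.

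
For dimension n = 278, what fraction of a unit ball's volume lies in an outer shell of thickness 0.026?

1 - (1-0.026)^278 ≈ 0.99934 ≈ 99.93%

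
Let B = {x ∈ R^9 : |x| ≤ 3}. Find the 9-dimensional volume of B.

The n-ball volume is π^(n/2)·r^n/Γ(n/2+1). With n=9, r=3: V = 23328·π^4/35 ≈ 64924.6.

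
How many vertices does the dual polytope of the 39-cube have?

The vertices are ±e_1, ..., ±e_39, so there are 2·39 = 78.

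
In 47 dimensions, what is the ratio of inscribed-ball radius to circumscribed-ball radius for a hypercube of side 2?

For an n-cube of any side s, the inradius is s/2 and the circumradius is s√n/2, so the ratio is 1/√47 ≈ 0.145865.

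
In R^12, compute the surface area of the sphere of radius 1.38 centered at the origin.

|∂B_12(1.38)| ≈ 553.883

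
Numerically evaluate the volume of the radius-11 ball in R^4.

V = 14641·π^2/2 ≈ 72250.4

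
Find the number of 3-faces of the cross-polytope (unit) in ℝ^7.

Each 3-face is the convex hull of 4 vertices, one chosen as ±e_i from each of 4 distinct axes: 2^4·C(7,4) = 560.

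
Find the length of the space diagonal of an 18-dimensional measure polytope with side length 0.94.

Diagonal = √18 · 0.94 ≈ 3.98808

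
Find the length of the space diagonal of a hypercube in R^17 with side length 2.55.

The space diagonal of an n-cube of side s is s√n. Here 2.55·√17 ≈ 10.5139.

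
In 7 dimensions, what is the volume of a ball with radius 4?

V_7(4) = π^(7/2) · (4)^7 / Γ(7/2 + 1) = 262144·π^3/105 ≈ 77410.6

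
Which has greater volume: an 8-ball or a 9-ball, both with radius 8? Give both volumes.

V_8(8) ≈ 6.80939e+07. V_9(8) ≈ 4.42718e+08. The 9-ball is larger.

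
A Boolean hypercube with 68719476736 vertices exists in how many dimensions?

2^n = 68719476736 ⇒ n = log_2(68719476736) = 36.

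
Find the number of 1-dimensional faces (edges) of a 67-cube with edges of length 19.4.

An n-cube has n·2^(n-1) edges. With n = 67: 67·73786976294838206464 = 4943727411754159833088.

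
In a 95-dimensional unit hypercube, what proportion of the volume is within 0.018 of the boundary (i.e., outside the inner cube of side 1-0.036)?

1 - (1 - 2·0.018)^95 = 1 - 0.964^95 ≈ 0.969287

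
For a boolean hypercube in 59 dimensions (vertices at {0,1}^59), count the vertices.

Number of vertices = 2^59 = 576460752303423488.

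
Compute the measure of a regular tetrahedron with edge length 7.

Volume = (√2/12) · 7³ = 40.4229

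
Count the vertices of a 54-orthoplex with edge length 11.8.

The 54-dimensional cross-polytope has 2n = 2·54 = 108 vertices.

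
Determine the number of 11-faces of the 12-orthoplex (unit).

An n-cross-polytope has 2^(k+1)·C(n,k+1) k-faces. Here 2^12·C(12,12) = 4096·1 = 4096.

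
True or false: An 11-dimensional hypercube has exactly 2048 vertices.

True. The 11-cube has 2^11 = 2048 vertices.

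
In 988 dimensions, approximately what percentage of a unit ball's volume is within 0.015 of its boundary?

1 - (1-0.015)^988 ≈ 0.9999996727 ≈ 99.999967%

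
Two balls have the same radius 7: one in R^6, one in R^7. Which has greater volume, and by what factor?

V_6(7) ≈ 607976, V_7(7) ≈ 3.89105e+06. The 7-ball is larger by a factor of 6.4.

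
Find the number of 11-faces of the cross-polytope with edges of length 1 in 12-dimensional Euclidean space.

Each 11-face is the convex hull of 12 vertices, one chosen as ±e_i from each of 12 distinct axes: 2^12·C(12,12) = 4096.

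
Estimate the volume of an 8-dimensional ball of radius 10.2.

V_8(10.2) = π^(8/2) · (10.2)^8 / Γ(8/2 + 1) ≈ 4.75543e+08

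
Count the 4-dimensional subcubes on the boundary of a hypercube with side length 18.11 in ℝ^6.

An n-cube has C(n,k)·2^(n-k) k-faces. Here C(6,4)·2^2 = 15·4 = 60.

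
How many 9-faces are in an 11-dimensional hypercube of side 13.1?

Number of 9-faces = C(11,9) · 2^(11-9) = 55 · 4 = 220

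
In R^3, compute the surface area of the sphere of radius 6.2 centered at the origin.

S = n·V_n(r)/r = 3·V_3(6.2)/6.2 (volume-to-surface relation), giving 4πr² = 4π·(6.2)² ≈ 483.051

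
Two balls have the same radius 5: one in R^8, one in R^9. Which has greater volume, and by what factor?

V_8(5) ≈ 1.58543e+06, V_9(5) ≈ 6.4424e+06. The 9-ball is larger by a factor of 4.063.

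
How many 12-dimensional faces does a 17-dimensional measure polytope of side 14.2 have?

Number of 12-faces = C(17,12) · 2^(17-12) = 6188 · 32 = 198016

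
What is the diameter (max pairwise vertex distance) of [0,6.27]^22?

||(6.27,6.27,...,6.27)|| = √(22)·6.27 ≈ 29.4089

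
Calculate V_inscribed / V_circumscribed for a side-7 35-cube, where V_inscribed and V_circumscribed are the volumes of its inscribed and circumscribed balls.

V_in / V_out = (r_in/r_out)^35 = (1/√35)^35 = 35^(-35/2) ≈ 9.52378e-28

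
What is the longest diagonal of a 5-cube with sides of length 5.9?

d = √(5.9² + 5.9² + ... + 5.9²) [5 terms] = √(5·5.9²) = 5.9√5 ≈ 13.1928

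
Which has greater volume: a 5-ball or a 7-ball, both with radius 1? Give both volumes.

V_5(1) ≈ 5.26379. V_7(1) ≈ 4.72477. The 5-ball is larger.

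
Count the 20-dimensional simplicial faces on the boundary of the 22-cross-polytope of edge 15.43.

f_20(22-orthoplex) = 2^21 · (22 choose 21) = 46137344.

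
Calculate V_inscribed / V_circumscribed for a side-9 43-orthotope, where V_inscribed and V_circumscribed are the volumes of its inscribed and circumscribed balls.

V_in/V_out = n^(-n/2) = 43^(-43/2) ≈ 7.59326e-36.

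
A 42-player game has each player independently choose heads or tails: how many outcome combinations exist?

An n-cube has 2^n vertices; for n = 42 that is 2^42 = 4398046511104.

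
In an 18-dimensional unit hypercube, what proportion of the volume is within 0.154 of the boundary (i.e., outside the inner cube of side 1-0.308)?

The inner cube has side 1-2·0.154 = 0.692 and volume (0.692)^18 ≈ 0.001324, so the shell holds 0.998676 of the volume.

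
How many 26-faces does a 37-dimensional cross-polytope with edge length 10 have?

An n-cross-polytope has 2^(k+1)·C(n,k+1) k-faces. Here 2^27·C(37,27) = 134217728·348330136 = 46752079447851008.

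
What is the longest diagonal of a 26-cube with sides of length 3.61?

||(3.61,3.61,...,3.61)|| = √(26)·3.61 ≈ 18.4075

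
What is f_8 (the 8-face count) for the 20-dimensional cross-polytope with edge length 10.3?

f_8(20-orthoplex) = 2^9 · (20 choose 9) = 85995520.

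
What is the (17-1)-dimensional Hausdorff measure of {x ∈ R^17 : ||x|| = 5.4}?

S = n·V_n(r)/r = 17·V_17(5.4)/5.4 (volume-to-surface relation), giving 1.25288e+12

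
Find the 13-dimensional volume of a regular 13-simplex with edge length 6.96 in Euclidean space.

V = (6.96^13 / 13!) · √((13+1) / 2^13) ≈ 0.597047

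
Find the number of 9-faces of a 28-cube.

An n-cube has C(n,k)·2^(n-k) k-faces. Here C(28,9)·2^19 = 6906900·524288 = 3621204787200.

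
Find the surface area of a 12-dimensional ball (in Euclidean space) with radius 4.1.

|∂B_12(4.1)| ≈ 8.81801e+07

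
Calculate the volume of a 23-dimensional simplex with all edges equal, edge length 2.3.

For a regular n-simplex with edge a, V = (a^n / n!)·√((n+1)/2^n). With a=2.3, n=23: V ≈ 1.36618e-17.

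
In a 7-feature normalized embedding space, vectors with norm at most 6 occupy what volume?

V_7(6) = π^(7/2) · (6)^7 / Γ(7/2 + 1) = 1492992·π^3/35 ≈ 1.32263e+06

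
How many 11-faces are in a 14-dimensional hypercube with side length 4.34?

An n-cube has C(n,k)·2^(n-k) k-faces. Here C(14,11)·2^3 = 364·8 = 2912.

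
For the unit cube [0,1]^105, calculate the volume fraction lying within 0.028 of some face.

Shell fraction = 1 - (1-0.056)^105 ≈ 0.997645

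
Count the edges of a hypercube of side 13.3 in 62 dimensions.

Number of 1-faces = C(62,1)·2^(62-1) = 62·2305843009213693952 = 142962266571249025024.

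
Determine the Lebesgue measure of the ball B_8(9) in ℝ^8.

The n-ball volume is π^(n/2)·r^n/Γ(n/2+1). With n=8, r=9: V = 14348907·π^4/8 ≈ 1.74714e+08.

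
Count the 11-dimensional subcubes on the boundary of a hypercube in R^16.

Number of 11-faces = C(16,11) · 2^(16-11) = 4368 · 32 = 139776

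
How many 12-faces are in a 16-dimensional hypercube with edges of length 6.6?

An n-cube has C(n,k)·2^(n-k) k-faces. Here C(16,12)·2^4 = 1820·16 = 29120.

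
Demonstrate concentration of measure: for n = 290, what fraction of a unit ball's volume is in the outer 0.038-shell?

1 - (1-0.038)^290 ≈ 0.999987 ≈ 99.998679%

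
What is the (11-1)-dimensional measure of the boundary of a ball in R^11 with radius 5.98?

|∂B_11(5.98)| ≈ 1.21202e+09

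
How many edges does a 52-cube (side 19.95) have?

An n-cube has n·2^(n-1) edges. With n = 52: 52·2251799813685248 = 117093590311632896.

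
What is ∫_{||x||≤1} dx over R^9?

V_9(1) = π^(9/2) · (1)^9 / Γ(9/2 + 1) = 32·π^4/945 ≈ 3.29851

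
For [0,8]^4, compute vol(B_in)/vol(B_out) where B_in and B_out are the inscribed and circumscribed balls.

Volume scales as r^n, and r_in/r_out = 1/√4, giving (1/√4)^4 ≈ 0.0625.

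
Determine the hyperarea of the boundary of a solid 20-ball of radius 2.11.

The surface area of an n-ball is 2π^(n/2) r^(n-1) / Γ(n/2). For n=20, r=2.11: 748398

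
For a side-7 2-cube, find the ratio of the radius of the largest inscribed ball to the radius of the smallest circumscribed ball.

r_in = 7/2 (half the side); r_out = 7√2/2 (half the diagonal). Ratio = 1/√2 ≈ 0.707107.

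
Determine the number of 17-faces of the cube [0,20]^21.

An n-cube has C(n,k)·2^(n-k) k-faces. Here C(21,17)·2^4 = 5985·16 = 95760.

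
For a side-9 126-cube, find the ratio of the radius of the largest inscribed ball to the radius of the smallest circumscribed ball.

Ratio = (s/2)/(s√126/2) = 126^(-1/2) ≈ 0.0890871.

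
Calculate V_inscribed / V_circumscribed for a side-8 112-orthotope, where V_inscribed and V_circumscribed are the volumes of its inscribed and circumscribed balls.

Volume scales as r^n, and r_in/r_out = 1/√112, giving (1/√112)^112 ≈ 1.75304e-115.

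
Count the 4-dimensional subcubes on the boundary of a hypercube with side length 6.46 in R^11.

Number of 4-faces = C(11,4) · 2^(11-4) = 330 · 128 = 42240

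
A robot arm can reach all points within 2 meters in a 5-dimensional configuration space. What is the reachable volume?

V = 256·π^2/15 ≈ 168.441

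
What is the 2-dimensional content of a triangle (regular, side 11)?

Area = (√3/4) · 11² = 52.3945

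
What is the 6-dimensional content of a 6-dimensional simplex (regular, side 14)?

For a regular n-simplex with edge a, V = (a^n / n!)·√((n+1)/2^n). With a=14, n=6: V ≈ 3458.56.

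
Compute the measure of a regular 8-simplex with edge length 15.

For a regular n-simplex with edge a, V = (a^n / n!)·√((n+1)/2^n). With a=15, n=8: V ≈ 11918.2.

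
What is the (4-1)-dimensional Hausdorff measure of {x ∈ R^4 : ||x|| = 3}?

The surface area of an n-ball is 2π^(n/2) r^(n-1) / Γ(n/2). For n=4, r=3: 54·π^2 ≈ 532.959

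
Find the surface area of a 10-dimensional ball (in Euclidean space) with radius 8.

|∂B_10(8)| = 33554432·π^5/3 ≈ 3.42277e+09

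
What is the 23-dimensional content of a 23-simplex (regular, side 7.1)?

Volume = 7.1^23 · √(24/2^23) / 23! ≈ 2.48147e-06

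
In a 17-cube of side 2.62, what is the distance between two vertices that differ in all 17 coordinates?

The space diagonal of an n-cube of side s is s√n. Here 2.62·√17 ≈ 10.8025.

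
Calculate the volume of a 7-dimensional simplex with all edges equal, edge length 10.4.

V_7 = √(8) · 10.4^7 / (7! · 2^(7/2)) ≈ 652.744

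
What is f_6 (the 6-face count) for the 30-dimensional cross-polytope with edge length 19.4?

f_6(30-orthoplex) = 2^7 · (30 choose 7) = 260582400.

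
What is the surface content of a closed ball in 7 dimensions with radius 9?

The surface area of an n-ball is 2π^(n/2) r^(n-1) / Γ(n/2). For n=7, r=9: 2834352·π^3/5 ≈ 1.75765e+07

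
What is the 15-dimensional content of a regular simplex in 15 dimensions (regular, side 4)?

V = (4^15 / 15!) · √((15+1) / 2^15) ≈ 1.81441e-05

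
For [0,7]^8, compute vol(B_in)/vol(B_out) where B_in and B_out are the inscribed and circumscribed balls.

Volume scales as r^n, and r_in/r_out = 1/√8, giving (1/√8)^8 ≈ 0.000244141.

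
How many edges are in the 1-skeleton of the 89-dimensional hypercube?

Number of 1-faces = C(89,1)·2^(89-1) = 89·309485009821345068724781056 = 27544165874099711116505513984.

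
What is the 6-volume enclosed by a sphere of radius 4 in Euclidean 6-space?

V = 2048·π^3/3 ≈ 21167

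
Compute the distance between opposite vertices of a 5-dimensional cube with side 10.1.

The space diagonal of an n-cube of side s is s√n. Here 10.1·√5 ≈ 22.5843.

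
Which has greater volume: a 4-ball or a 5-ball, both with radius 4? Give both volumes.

V_4(4) ≈ 1263.31. V_5(4) ≈ 5390.12. The 5-ball is larger.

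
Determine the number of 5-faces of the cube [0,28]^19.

Choose 5 of 19 axes to span the face (C(19,5) = 11628 ways), then fix each of the remaining 14 coordinates at one of its two extreme values (2^14 = 16384 ways): 11628·16384 = 190513152.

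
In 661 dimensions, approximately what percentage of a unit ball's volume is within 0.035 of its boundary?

1 - (1-0.035)^661 ≈ 1 - 5.923e-11 ≈ (100 - 5.92e-09)%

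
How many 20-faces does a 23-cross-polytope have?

An n-cross-polytope has 2^(k+1)·C(n,k+1) k-faces. Here 2^21·C(23,21) = 2097152·253 = 530579456.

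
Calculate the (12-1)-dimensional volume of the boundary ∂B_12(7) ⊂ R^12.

S_12(7) = 2·π^(12/2)·(7)^11 / Γ(12/2) = 1977326743·π^6/60 ≈ 3.1683e+10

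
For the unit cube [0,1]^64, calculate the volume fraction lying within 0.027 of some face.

The inner cube has side 1-2·0.027 = 0.946 and volume (0.946)^64 ≈ 0.02864, so the shell holds 0.971356 of the volume.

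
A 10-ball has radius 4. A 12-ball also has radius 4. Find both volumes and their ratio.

V_10(4) ≈ 2.67404e+06. V_12(4) ≈ 2.2402e+07. Ratio V_10/V_12 ≈ 0.1194.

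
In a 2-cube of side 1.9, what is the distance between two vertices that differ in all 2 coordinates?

Diagonal = √2 · 1.9 ≈ 2.68701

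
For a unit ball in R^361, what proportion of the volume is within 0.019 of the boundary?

Shell fraction = 1 - (1-0.019)^361 ≈ 0.999017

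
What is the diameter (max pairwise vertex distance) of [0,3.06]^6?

d = √(3.06² + 3.06² + ... + 3.06²) [6 terms] = √(6·3.06²) = 3.06√6 ≈ 7.49544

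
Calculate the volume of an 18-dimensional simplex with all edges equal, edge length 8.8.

V = (8.8^18 / 18!) · √((18+1) / 2^18) ≈ 0.133185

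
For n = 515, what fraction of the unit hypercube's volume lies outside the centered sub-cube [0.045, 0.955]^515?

The inner cube has side 1-2·0.045 = 0.91 and volume (0.91)^515 ≈ 8.06e-22, so the shell holds 1 - 8.06e-22 of the volume.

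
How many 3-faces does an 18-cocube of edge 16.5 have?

An n-cross-polytope has 2^(k+1)·C(n,k+1) k-faces. Here 2^4·C(18,4) = 16·3060 = 48960.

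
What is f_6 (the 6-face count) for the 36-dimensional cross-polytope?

Each 6-face is the convex hull of 7 vertices, one chosen as ±e_i from each of 7 distinct axes: 2^7·C(36,7) = 1068503040.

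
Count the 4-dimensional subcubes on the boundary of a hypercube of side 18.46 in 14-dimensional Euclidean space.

Number of 4-faces = C(14,4) · 2^(14-4) = 1001 · 1024 = 1025024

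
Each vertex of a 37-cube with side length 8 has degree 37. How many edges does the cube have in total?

Number of 1-faces = C(37,1)·2^(37-1) = 37·68719476736 = 2542620639232.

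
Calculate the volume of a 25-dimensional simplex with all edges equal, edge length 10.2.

V_25 = √(26) · 10.2^25 / (25! · 2^(25/2)) ≈ 0.000931044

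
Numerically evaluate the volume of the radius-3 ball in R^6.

V_6(3) = π^(6/2) · (3)^6 / Γ(6/2 + 1) = 243·π^3/2 ≈ 3767.26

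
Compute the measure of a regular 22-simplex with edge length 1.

Volume = 1^22 · √(23/2^22) / 22! ≈ 2.08337e-24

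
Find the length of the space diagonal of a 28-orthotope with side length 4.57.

The space diagonal of an n-cube of side s is s√n. Here 4.57·√28 ≈ 24.1822.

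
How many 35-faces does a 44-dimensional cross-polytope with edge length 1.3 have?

Number of 35-faces = 2^(35+1) · C(44,35+1) = 68719476736 · 177232627 = 12179333387986665472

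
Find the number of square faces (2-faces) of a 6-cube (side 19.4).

Choose 2 of 6 axes to span the face (C(6,2) = 15 ways), then fix each of the remaining 4 coordinates at one of its two extreme values (2^4 = 16 ways): 15·16 = 240.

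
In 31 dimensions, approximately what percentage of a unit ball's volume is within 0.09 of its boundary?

1 - (1-0.09)^31 ≈ 0.946262 ≈ 94.63%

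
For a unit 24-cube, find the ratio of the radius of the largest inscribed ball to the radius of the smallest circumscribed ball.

For an n-cube of any side s, the inradius is s/2 and the circumradius is s√n/2, so the ratio is 1/√24 ≈ 0.204124.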